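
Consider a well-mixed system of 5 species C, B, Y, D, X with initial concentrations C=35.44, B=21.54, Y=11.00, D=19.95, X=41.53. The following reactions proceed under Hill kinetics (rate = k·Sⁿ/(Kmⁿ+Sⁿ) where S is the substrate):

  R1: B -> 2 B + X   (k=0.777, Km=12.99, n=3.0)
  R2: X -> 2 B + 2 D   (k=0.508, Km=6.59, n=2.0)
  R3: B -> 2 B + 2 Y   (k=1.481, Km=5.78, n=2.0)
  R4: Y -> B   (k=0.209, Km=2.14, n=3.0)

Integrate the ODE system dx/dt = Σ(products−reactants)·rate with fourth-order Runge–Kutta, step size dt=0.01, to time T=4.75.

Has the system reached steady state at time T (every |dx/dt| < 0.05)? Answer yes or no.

RK4 with dt=0.01: 475 steps to T=4.75. Trajectory (selected grid times):
t=0.00: C=35.44 B=21.54 Y=11.00 D=19.95 X=41.53
t=0.53: C=35.44 B=23.26 Y=12.36 D=20.48 X=41.61
t=1.06: C=35.44 B=24.99 Y=13.74 D=21.00 X=41.71
t=1.58: C=35.44 B=26.71 Y=15.09 D=21.52 X=41.81
t=2.11: C=35.44 B=28.47 Y=16.49 D=22.04 X=41.92
t=2.64: C=35.44 B=30.24 Y=17.89 D=22.57 X=42.03
t=3.17: C=35.44 B=32.02 Y=19.30 D=23.09 X=42.15
t=3.69: C=35.44 B=33.77 Y=20.68 D=23.61 X=42.28
t=4.22: C=35.44 B=35.56 Y=22.10 D=24.13 X=42.40
t=4.75: C=35.44 B=37.35 Y=23.52 D=24.66 X=42.54
Rates at T: R1=0.7456, R2=0.4961, R3=1.4464, R4=0.2088
dx/dt at T (Σ net stoichiometry × rate): C=+0.0000, B=+3.3930, Y=+2.6839, D=+0.9922, X=+0.2496
Largest |dx/dt| is |+3.3930| (B) ≥ 0.05 → not steady.

Steady state at T: no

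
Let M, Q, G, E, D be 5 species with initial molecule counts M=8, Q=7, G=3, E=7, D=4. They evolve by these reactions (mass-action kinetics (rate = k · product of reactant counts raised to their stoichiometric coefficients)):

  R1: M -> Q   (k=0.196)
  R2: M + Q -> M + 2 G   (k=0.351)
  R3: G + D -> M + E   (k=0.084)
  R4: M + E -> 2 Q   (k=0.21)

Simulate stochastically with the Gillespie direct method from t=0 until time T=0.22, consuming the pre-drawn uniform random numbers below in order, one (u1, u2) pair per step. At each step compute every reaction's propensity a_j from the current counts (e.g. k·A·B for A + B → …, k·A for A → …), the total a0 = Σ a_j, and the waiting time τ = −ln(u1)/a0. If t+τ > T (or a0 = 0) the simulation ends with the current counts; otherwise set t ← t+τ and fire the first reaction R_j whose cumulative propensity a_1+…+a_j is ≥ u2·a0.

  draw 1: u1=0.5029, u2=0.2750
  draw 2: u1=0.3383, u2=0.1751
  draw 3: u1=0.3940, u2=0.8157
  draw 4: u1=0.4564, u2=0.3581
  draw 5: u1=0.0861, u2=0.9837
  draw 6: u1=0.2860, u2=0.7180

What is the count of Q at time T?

t=0.000: M=8 Q=7 G=3 E=7 D=4
Draw 1: a1=1.568, a2=19.656, a3=1.008, a4=11.760, a0=33.992; τ=−ln(0.5029)/33.992=0.020 → t=0.020; u2·a0=0.2750·33.992=9.348; a1=1.568 < 9.348 ≤ a1+a2=21.224 → R2 fires; M=8 Q=6 G=5 E=7 D=4
Draw 2: a1=1.568, a2=16.848, a3=1.680, a4=11.760, a0=31.856; τ=−ln(0.3383)/31.856=0.034 → t=0.054; u2·a0=0.1751·31.856=5.578; a1=1.568 < 5.578 ≤ a1+a2=18.416 → R2 fires; M=8 Q=5 G=7 E=7 D=4
Draw 3: a1=1.568, a2=14.040, a3=2.352, a4=11.760, a0=29.720; τ=−ln(0.3940)/29.720=0.031 → t=0.086; u2·a0=0.8157·29.720=24.243; a1+…+a3=17.960 < 24.243 ≤ a1+…+a4=29.720 → R4 fires; M=7 Q=7 G=7 E=6 D=4
Draw 4: a1=1.372, a2=17.199, a3=2.352, a4=8.820, a0=29.743; τ=−ln(0.4564)/29.743=0.026 → t=0.112; u2·a0=0.3581·29.743=10.651; a1=1.372 < 10.651 ≤ a1+a2=18.571 → R2 fires; M=7 Q=6 G=9 E=6 D=4
Draw 5: a1=1.372, a2=14.742, a3=3.024, a4=8.820, a0=27.958; τ=−ln(0.0861)/27.958=0.088 → t=0.200; u2·a0=0.9837·27.958=27.502; a1+…+a3=19.138 < 27.502 ≤ a1+…+a4=27.958 → R4 fires; M=6 Q=8 G=9 E=5 D=4
Draw 6: a1=1.176, a2=16.848, a3=3.024, a4=6.300, a0=27.348; τ=−ln(0.2860)/27.348=0.046 → t=0.245 > T=0.22: stop.
Read off Q at T=0.22: 8

Q at T = 8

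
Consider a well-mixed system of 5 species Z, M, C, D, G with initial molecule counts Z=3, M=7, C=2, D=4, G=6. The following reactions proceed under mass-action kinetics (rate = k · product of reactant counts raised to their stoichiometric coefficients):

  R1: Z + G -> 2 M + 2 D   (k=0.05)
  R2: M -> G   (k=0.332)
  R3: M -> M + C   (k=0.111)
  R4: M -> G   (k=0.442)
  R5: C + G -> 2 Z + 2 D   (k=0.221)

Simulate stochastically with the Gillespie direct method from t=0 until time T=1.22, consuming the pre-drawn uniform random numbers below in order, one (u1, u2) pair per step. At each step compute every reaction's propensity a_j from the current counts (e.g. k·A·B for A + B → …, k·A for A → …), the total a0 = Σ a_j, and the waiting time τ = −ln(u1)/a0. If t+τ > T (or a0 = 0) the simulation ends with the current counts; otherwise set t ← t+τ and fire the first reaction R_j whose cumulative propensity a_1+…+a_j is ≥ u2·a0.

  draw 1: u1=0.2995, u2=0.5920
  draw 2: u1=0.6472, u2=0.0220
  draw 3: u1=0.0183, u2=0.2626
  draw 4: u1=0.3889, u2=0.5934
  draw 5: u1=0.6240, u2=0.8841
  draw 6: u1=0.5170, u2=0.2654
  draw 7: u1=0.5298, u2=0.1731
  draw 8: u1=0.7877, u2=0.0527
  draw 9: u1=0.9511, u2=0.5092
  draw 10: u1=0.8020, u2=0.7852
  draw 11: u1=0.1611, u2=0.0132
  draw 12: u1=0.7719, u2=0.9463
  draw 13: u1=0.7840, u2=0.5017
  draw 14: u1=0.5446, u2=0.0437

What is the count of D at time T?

t=0.000: Z=3 M=7 C=2 D=4 G=6
Draw 1: a1=0.900, a2=2.324, a3=0.777, a4=3.094, a5=2.652, a0=9.747; τ=−ln(0.2995)/9.747=0.124 → t=0.124; u2·a0=0.5920·9.747=5.770; a1+…+a3=4.001 < 5.770 ≤ a1+…+a4=7.095 → R4 fires; Z=3 M=6 C=2 D=4 G=7
Draw 2: a1=1.050, a2=1.992, a3=0.666, a4=2.652, a5=3.094, a0=9.454; τ=−ln(0.6472)/9.454=0.046 → t=0.170; u2·a0=0.0220·9.454=0.208 ≤ a1=1.050 → R1 fires; Z=2 M=8 C=2 D=6 G=6
Draw 3: a1=0.600, a2=2.656, a3=0.888, a4=3.536, a5=2.652, a0=10.332; τ=−ln(0.0183)/10.332=0.387 → t=0.557; u2·a0=0.2626·10.332=2.713; a1=0.600 < 2.713 ≤ a1+a2=3.256 → R2 fires; Z=2 M=7 C=2 D=6 G=7
Draw 4: a1=0.700, a2=2.324, a3=0.777, a4=3.094, a5=3.094, a0=9.989; τ=−ln(0.3889)/9.989=0.095 → t=0.651; u2·a0=0.5934·9.989=5.927; a1+…+a3=3.801 < 5.927 ≤ a1+…+a4=6.895 → R4 fires; Z=2 M=6 C=2 D=6 G=8
Draw 5: a1=0.800, a2=1.992, a3=0.666, a4=2.652, a5=3.536, a0=9.646; τ=−ln(0.6240)/9.646=0.049 → t=0.700; u2·a0=0.8841·9.646=8.528; a1+…+a4=6.110 < 8.528 ≤ a1+…+a5=9.646 → R5 fires; Z=4 M=6 C=1 D=8 G=7
Draw 6: a1=1.400, a2=1.992, a3=0.666, a4=2.652, a5=1.547, a0=8.257; τ=−ln(0.5170)/8.257=0.080 → t=0.780; u2·a0=0.2654·8.257=2.191; a1=1.400 < 2.191 ≤ a1+a2=3.392 → R2 fires; Z=4 M=5 C=1 D=8 G=8
Draw 7: a1=1.600, a2=1.660, a3=0.555, a4=2.210, a5=1.768, a0=7.793; τ=−ln(0.5298)/7.793=0.082 → t=0.862; u2·a0=0.1731·7.793=1.349 ≤ a1=1.600 → R1 fires; Z=3 M=7 C=1 D=10 G=7
Draw 8: a1=1.050, a2=2.324, a3=0.777, a4=3.094, a5=1.547, a0=8.792; τ=−ln(0.7877)/8.792=0.027 → t=0.889; u2·a0=0.0527·8.792=0.463 ≤ a1=1.050 → R1 fires; Z=2 M=9 C=1 D=12 G=6
Draw 9: a1=0.600, a2=2.988, a3=0.999, a4=3.978, a5=1.326, a0=9.891; τ=−ln(0.9511)/9.891=0.005 → t=0.894; u2·a0=0.5092·9.891=5.036; a1+…+a3=4.587 < 5.036 ≤ a1+…+a4=8.565 → R4 fires; Z=2 M=8 C=1 D=12 G=7
Draw 10: a1=0.700, a2=2.656, a3=0.888, a4=3.536, a5=1.547, a0=9.327; τ=−ln(0.8020)/9.327=0.024 → t=0.918; u2·a0=0.7852·9.327=7.324; a1+…+a3=4.244 < 7.324 ≤ a1+…+a4=7.780 → R4 fires; Z=2 M=7 C=1 D=12 G=8
Draw 11: a1=0.800, a2=2.324, a3=0.777, a4=3.094, a5=1.768, a0=8.763; τ=−ln(0.1611)/8.763=0.208 → t=1.126; u2·a0=0.0132·8.763=0.116 ≤ a1=0.800 → R1 fires; Z=1 M=9 C=1 D=14 G=7
Draw 12: a1=0.350, a2=2.988, a3=0.999, a4=3.978, a5=1.547, a0=9.862; τ=−ln(0.7719)/9.862=0.026 → t=1.152; u2·a0=0.9463·9.862=9.332; a1+…+a4=8.315 < 9.332 ≤ a1+…+a5=9.862 → R5 fires; Z=3 M=9 C=0 D=16 G=6
Draw 13: a1=0.900, a2=2.988, a3=0.999, a4=3.978, a5=0.000, a0=8.865; τ=−ln(0.7840)/8.865=0.027 → t=1.180; u2·a0=0.5017·8.865=4.448; a1+a2=3.888 < 4.448 ≤ a1+…+a3=4.887 → R3 fires; Z=3 M=9 C=1 D=16 G=6
Draw 14: a1=0.900, a2=2.988, a3=0.999, a4=3.978, a5=1.326, a0=10.191; τ=−ln(0.5446)/10.191=0.060 → t=1.239 > T=1.22: stop.
Read off D at T=1.22: 16

D at T = 16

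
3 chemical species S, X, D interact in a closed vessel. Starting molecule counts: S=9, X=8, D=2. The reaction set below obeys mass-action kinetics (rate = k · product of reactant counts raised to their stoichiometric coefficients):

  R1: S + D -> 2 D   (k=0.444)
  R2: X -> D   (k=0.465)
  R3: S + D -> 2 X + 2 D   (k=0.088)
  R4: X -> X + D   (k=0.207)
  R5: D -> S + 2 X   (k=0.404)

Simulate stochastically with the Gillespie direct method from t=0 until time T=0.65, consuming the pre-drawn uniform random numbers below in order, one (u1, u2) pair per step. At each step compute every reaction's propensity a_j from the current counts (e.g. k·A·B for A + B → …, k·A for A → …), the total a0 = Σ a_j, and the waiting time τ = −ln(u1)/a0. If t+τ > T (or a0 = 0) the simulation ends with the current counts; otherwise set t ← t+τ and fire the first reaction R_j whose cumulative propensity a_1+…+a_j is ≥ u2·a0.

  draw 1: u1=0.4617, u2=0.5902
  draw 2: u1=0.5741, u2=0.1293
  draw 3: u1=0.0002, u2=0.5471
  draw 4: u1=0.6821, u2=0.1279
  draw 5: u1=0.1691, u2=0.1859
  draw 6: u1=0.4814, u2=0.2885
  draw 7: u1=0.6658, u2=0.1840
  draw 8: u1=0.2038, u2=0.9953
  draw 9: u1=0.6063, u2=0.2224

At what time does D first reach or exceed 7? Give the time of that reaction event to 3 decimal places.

t=0.000: S=9 X=8 D=2
Draw 1: a1=7.992, a2=3.720, a3=1.584, a4=1.656, a5=0.808, a0=15.760; τ=−ln(0.4617)/15.760=0.049 → t=0.049; u2·a0=0.5902·15.760=9.302; a1=7.992 < 9.302 ≤ a1+a2=11.712 → R2 fires; S=9 X=7 D=3
Draw 2: a1=11.988, a2=3.255, a3=2.376, a4=1.449, a5=1.212, a0=20.280; τ=−ln(0.5741)/20.280=0.027 → t=0.076; u2·a0=0.1293·20.280=2.622 ≤ a1=11.988 → R1 fires; S=8 X=7 D=4
Draw 3: a1=14.208, a2=3.255, a3=2.816, a4=1.449, a5=1.616, a0=23.344; τ=−ln(0.0002)/23.344=0.365 → t=0.441; u2·a0=0.5471·23.344=12.772 ≤ a1=14.208 → R1 fires; S=7 X=7 D=5
Draw 4: a1=15.540, a2=3.255, a3=3.080, a4=1.449, a5=2.020, a0=25.344; τ=−ln(0.6821)/25.344=0.015 → t=0.456; u2·a0=0.1279·25.344=3.241 ≤ a1=15.540 → R1 fires; S=6 X=7 D=6
Draw 5: a1=15.984, a2=3.255, a3=3.168, a4=1.449, a5=2.424, a0=26.280; τ=−ln(0.1691)/26.280=0.068 → t=0.524; u2·a0=0.1859·26.280=4.885 ≤ a1=15.984 → R1 fires; S=5 X=7 D=7
Draw 6: a1=15.540, a2=3.255, a3=3.080, a4=1.449, a5=2.828, a0=26.152; τ=−ln(0.4814)/26.152=0.028 → t=0.552; u2·a0=0.2885·26.152=7.545 ≤ a1=15.540 → R1 fires; S=4 X=7 D=8
Draw 7: a1=14.208, a2=3.255, a3=2.816, a4=1.449, a5=3.232, a0=24.960; τ=−ln(0.6658)/24.960=0.016 → t=0.568; u2·a0=0.1840·24.960=4.593 ≤ a1=14.208 → R1 fires; S=3 X=7 D=9
Draw 8: a1=11.988, a2=3.255, a3=2.376, a4=1.449, a5=3.636, a0=22.704; τ=−ln(0.2038)/22.704=0.070 → t=0.638; u2·a0=0.9953·22.704=22.597; a1+…+a4=19.068 < 22.597 ≤ a1+…+a5=22.704 → R5 fires; S=4 X=9 D=8
Draw 9: a1=14.208, a2=4.185, a3=2.816, a4=1.863, a5=3.232, a0=26.304; τ=−ln(0.6063)/26.304=0.019 → t=0.657 > T=0.65: stop.
D first becomes ≥ 7 when it reaches 7 at the event at t=0.524.

Threshold first reached at t = 0.524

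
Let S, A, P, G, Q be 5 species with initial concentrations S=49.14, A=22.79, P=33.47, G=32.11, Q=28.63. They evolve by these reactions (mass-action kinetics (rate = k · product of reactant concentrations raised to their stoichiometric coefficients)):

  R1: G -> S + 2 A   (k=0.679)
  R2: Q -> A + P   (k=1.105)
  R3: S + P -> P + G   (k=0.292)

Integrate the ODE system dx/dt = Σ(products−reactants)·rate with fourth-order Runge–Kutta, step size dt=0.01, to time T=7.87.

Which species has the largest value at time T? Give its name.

Dominant species at T: A

RK4 with dt=0.01: 787 steps to T=7.87. Trajectory (selected grid times):
t=0.00: S=49.14 A=22.79 P=33.47 G=32.11 Q=28.63
t=0.87: S=3.59 A=126.05 P=51.15 G=77.66 Q=10.95
t=1.75: S=3.15 A=225.98 P=57.96 G=78.10 Q=4.14
t=2.62: S=3.01 A=320.90 P=60.52 G=78.24 Q=1.58
t=3.50: S=2.96 A=415.42 P=61.50 G=78.29 Q=0.60
t=4.37: S=2.94 A=508.30 P=61.87 G=78.31 Q=0.23
t=5.25: S=2.94 A=602.02 P=62.01 G=78.31 Q=0.09
t=6.12: S=2.93 A=694.60 P=62.07 G=78.32 Q=0.03
t=7.00: S=2.93 A=788.21 P=62.09 G=78.32 Q=0.01
t=7.87: S=2.93 A=880.75 P=62.10 G=78.32 Q=0.00
At T=7.87: S=2.93 A=880.75 P=62.10 G=78.32 Q=0.00; the largest is A.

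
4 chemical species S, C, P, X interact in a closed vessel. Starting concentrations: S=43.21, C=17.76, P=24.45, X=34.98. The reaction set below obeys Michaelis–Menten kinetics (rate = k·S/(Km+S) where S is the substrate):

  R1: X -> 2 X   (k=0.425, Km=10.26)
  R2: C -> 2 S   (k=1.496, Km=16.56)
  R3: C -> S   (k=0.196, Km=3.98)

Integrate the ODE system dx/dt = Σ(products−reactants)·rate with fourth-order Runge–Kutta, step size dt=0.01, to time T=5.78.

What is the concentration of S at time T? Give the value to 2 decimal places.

S at T = 52.36

RK4 with dt=0.01: 578 steps to T=5.78. Trajectory (selected grid times):
t=0.00: S=43.21 C=17.76 P=24.45 X=34.98
t=0.64: S=44.29 C=17.17 P=24.45 X=35.19
t=1.28: S=45.36 C=16.58 P=24.45 X=35.40
t=1.93: S=46.43 C=16.00 P=24.45 X=35.62
t=2.57: S=47.46 C=15.43 P=24.45 X=35.83
t=3.21: S=48.48 C=14.87 P=24.45 X=36.04
t=3.85: S=49.47 C=14.33 P=24.45 X=36.25
t=4.50: S=50.46 C=13.78 P=24.45 X=36.47
t=5.14: S=51.42 C=13.25 P=24.45 X=36.68
t=5.78: S=52.36 C=12.74 P=24.45 X=36.89
Read off S at T=5.78: 52.36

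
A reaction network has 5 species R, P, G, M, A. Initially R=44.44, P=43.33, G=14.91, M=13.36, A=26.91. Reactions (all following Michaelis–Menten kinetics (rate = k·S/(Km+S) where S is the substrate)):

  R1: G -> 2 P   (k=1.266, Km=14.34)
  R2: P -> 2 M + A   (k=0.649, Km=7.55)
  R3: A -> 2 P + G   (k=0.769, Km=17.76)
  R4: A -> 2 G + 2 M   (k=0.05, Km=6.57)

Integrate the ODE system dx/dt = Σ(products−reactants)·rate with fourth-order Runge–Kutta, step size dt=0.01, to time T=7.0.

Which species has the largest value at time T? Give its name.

Dominant species at T: P

RK4 with dt=0.01: 700 steps to T=7.0. Trajectory (selected grid times):
t=0.00: R=44.44 P=43.33 G=14.91 M=13.36 A=26.91
t=0.78: R=44.44 P=44.63 G=14.83 M=14.29 A=26.95
t=1.56: R=44.44 P=45.92 G=14.75 M=15.22 A=26.99
t=2.33: R=44.44 P=47.19 G=14.68 M=16.14 A=27.03
t=3.11: R=44.44 P=48.48 G=14.61 M=17.08 A=27.08
t=3.89: R=44.44 P=49.76 G=14.53 M=18.02 A=27.12
t=4.67: R=44.44 P=51.03 G=14.46 M=18.96 A=27.17
t=5.44: R=44.44 P=52.29 G=14.39 M=19.89 A=27.21
t=6.22: R=44.44 P=53.56 G=14.33 M=20.84 A=27.26
t=7.00: R=44.44 P=54.83 G=14.26 M=21.79 A=27.31
At T=7.0: R=44.44 P=54.83 G=14.26 M=21.79 A=27.31; the largest is P.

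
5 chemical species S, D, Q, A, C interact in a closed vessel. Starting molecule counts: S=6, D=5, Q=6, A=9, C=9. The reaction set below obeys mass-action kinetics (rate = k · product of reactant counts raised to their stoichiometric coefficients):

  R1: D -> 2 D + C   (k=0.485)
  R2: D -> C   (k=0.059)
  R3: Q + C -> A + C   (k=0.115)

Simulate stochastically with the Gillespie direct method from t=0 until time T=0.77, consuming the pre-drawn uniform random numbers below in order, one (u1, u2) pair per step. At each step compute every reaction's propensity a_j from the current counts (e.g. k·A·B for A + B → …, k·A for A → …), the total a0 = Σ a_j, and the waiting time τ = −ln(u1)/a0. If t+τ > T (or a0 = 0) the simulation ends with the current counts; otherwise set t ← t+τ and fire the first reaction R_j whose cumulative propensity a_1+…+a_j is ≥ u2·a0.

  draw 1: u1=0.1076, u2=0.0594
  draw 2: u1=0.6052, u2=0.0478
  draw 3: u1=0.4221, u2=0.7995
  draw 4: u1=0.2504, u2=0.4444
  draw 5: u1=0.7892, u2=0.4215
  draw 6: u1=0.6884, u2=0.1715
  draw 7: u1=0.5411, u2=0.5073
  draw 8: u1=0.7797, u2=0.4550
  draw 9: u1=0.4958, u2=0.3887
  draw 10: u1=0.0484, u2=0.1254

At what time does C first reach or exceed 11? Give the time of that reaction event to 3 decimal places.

t=0.000: S=6 D=5 Q=6 A=9 C=9
Draw 1: a1=2.425, a2=0.295, a3=6.210, a0=8.930; τ=−ln(0.1076)/8.930=0.250 → t=0.250; u2·a0=0.0594·8.930=0.530 ≤ a1=2.425 → R1 fires; S=6 D=6 Q=6 A=9 C=10
Draw 2: a1=2.910, a2=0.354, a3=6.900, a0=10.164; τ=−ln(0.6052)/10.164=0.049 → t=0.299; u2·a0=0.0478·10.164=0.486 ≤ a1=2.910 → R1 fires; S=6 D=7 Q=6 A=9 C=11
Draw 3: a1=3.395, a2=0.413, a3=7.590, a0=11.398; τ=−ln(0.4221)/11.398=0.076 → t=0.375; u2·a0=0.7995·11.398=9.113; a1+a2=3.808 < 9.113 ≤ a1+…+a3=11.398 → R3 fires; S=6 D=7 Q=5 A=10 C=11
Draw 4: a1=3.395, a2=0.413, a3=6.325, a0=10.133; τ=−ln(0.2504)/10.133=0.137 → t=0.511; u2·a0=0.4444·10.133=4.503; a1+a2=3.808 < 4.503 ≤ a1+…+a3=10.133 → R3 fires; S=6 D=7 Q=4 A=11 C=11
Draw 5: a1=3.395, a2=0.413, a3=5.060, a0=8.868; τ=−ln(0.7892)/8.868=0.027 → t=0.538; u2·a0=0.4215·8.868=3.738; a1=3.395 < 3.738 ≤ a1+a2=3.808 → R2 fires; S=6 D=6 Q=4 A=11 C=12
Draw 6: a1=2.910, a2=0.354, a3=5.520, a0=8.784; τ=−ln(0.6884)/8.784=0.043 → t=0.581; u2·a0=0.1715·8.784=1.506 ≤ a1=2.910 → R1 fires; S=6 D=7 Q=4 A=11 C=13
Draw 7: a1=3.395, a2=0.413, a3=5.980, a0=9.788; τ=−ln(0.5411)/9.788=0.063 → t=0.643; u2·a0=0.5073·9.788=4.965; a1+a2=3.808 < 4.965 ≤ a1+…+a3=9.788 → R3 fires; S=6 D=7 Q=3 A=12 C=13
Draw 8: a1=3.395, a2=0.413, a3=4.485, a0=8.293; τ=−ln(0.7797)/8.293=0.030 → t=0.673; u2·a0=0.4550·8.293=3.773; a1=3.395 < 3.773 ≤ a1+a2=3.808 → R2 fires; S=6 D=6 Q=3 A=12 C=14
Draw 9: a1=2.910, a2=0.354, a3=4.830, a0=8.094; τ=−ln(0.4958)/8.094=0.087 → t=0.760; u2·a0=0.3887·8.094=3.146; a1=2.910 < 3.146 ≤ a1+a2=3.264 → R2 fires; S=6 D=5 Q=3 A=12 C=15
Draw 10: a1=2.425, a2=0.295, a3=5.175, a0=7.895; τ=−ln(0.0484)/7.895=0.384 → t=1.144 > T=0.77: stop.
C first becomes ≥ 11 when it reaches 11 at the event at t=0.299.

Threshold first reached at t = 0.299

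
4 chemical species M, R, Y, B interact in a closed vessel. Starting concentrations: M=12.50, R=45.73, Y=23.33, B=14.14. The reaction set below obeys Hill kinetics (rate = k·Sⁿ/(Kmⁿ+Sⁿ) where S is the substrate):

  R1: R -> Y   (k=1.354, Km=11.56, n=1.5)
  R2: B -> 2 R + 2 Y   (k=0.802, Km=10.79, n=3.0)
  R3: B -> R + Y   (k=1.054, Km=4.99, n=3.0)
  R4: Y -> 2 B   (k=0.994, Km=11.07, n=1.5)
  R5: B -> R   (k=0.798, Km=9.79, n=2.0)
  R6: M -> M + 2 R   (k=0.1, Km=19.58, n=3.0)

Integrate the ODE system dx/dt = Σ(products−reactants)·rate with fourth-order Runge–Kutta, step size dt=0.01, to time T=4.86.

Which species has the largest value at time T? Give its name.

RK4 with dt=0.01: 486 steps to T=4.86. Trajectory (selected grid times):
t=0.00: M=12.50 R=45.73 Y=23.33 B=14.14
t=0.54: M=12.50 R=46.53 Y=24.71 B=13.83
t=1.08: M=12.50 R=47.31 Y=26.07 B=13.54
t=1.62: M=12.50 R=48.07 Y=27.41 B=13.28
t=2.16: M=12.50 R=48.81 Y=28.73 B=13.05
t=2.70: M=12.50 R=49.54 Y=30.04 B=12.83
t=3.24: M=12.50 R=50.25 Y=31.33 B=12.64
t=3.78: M=12.50 R=50.95 Y=32.61 B=12.46
t=4.32: M=12.50 R=51.63 Y=33.87 B=12.30
t=4.86: M=12.50 R=52.30 Y=35.13 B=12.16
At T=4.86: M=12.50 R=52.30 Y=35.13 B=12.16; the largest is R.

Dominant species at T: R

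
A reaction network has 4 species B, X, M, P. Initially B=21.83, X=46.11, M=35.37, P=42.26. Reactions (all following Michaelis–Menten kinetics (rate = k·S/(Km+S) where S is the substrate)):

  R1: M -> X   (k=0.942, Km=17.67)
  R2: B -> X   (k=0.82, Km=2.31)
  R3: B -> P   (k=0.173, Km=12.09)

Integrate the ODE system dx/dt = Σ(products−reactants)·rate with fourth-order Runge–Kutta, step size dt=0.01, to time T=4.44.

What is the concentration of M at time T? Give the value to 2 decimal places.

M at T = 32.62

RK4 with dt=0.01: 444 steps to T=4.44. Trajectory (selected grid times):
t=0.00: B=21.83 X=46.11 M=35.37 P=42.26
t=0.49: B=21.41 X=46.78 M=35.06 P=42.31
t=0.99: B=20.99 X=47.46 M=34.75 P=42.37
t=1.48: B=20.57 X=48.13 M=34.44 P=42.42
t=1.97: B=20.16 X=48.80 M=34.14 P=42.48
t=2.47: B=19.74 X=49.47 M=33.83 P=42.53
t=2.96: B=19.33 X=50.13 M=33.53 P=42.58
t=3.45: B=18.92 X=50.80 M=33.23 P=42.63
t=3.95: B=18.50 X=51.47 M=32.92 P=42.69
t=4.44: B=18.09 X=52.12 M=32.62 P=42.74
Read off M at T=4.44: 32.62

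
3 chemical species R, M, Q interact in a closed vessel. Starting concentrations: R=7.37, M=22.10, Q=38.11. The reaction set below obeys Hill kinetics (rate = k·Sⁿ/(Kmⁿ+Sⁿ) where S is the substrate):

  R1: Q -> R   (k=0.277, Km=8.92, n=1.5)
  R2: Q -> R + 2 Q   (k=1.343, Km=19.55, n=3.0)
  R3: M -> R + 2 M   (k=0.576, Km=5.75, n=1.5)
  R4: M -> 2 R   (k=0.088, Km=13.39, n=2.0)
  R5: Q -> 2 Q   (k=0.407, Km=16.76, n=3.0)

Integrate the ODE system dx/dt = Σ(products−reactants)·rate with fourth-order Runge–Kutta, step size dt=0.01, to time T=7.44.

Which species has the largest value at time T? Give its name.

RK4 with dt=0.01: 744 steps to T=7.44. Trajectory (selected grid times):
t=0.00: R=7.37 M=22.10 Q=38.11
t=0.83: R=9.09 M=22.47 Q=39.20
t=1.65: R=10.81 M=22.83 Q=40.29
t=2.48: R=12.56 M=23.20 Q=41.40
t=3.31: R=14.31 M=23.58 Q=42.52
t=4.13: R=16.06 M=23.94 Q=43.64
t=4.96: R=17.84 M=24.32 Q=44.77
t=5.79: R=19.62 M=24.69 Q=45.92
t=6.61: R=21.39 M=25.06 Q=47.05
t=7.44: R=23.19 M=25.43 Q=48.20
At T=7.44: R=23.19 M=25.43 Q=48.20; the largest is Q.

Dominant species at T: Q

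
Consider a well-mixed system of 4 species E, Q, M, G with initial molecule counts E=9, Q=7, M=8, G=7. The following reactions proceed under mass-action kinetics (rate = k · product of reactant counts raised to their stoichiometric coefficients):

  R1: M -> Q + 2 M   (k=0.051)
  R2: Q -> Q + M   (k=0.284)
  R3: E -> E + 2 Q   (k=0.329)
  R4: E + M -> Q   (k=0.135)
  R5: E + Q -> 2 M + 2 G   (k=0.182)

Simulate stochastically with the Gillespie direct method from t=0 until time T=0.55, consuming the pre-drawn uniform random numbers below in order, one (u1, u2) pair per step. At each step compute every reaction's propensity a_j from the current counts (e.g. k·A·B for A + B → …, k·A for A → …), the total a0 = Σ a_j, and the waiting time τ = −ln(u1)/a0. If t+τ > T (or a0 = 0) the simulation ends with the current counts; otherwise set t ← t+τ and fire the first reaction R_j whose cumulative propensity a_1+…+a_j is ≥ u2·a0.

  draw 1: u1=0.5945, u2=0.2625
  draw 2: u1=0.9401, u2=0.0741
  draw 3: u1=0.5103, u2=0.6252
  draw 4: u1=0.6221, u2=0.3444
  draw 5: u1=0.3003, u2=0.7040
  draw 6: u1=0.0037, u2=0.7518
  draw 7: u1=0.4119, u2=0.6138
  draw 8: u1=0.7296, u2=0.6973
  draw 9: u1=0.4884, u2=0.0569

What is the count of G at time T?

t=0.000: E=9 Q=7 M=8 G=7
Draw 1: a1=0.408, a2=1.988, a3=2.961, a4=9.720, a5=11.466, a0=26.543; τ=−ln(0.5945)/26.543=0.020 → t=0.020; u2·a0=0.2625·26.543=6.968; a1+…+a3=5.357 < 6.968 ≤ a1+…+a4=15.077 → R4 fires; E=8 Q=8 M=7 G=7
Draw 2: a1=0.357, a2=2.272, a3=2.632, a4=7.560, a5=11.648, a0=24.469; τ=−ln(0.9401)/24.469=0.003 → t=0.022; u2·a0=0.0741·24.469=1.813; a1=0.357 < 1.813 ≤ a1+a2=2.629 → R2 fires; E=8 Q=8 M=8 G=7
Draw 3: a1=0.408, a2=2.272, a3=2.632, a4=8.640, a5=11.648, a0=25.600; τ=−ln(0.5103)/25.600=0.026 → t=0.048; u2·a0=0.6252·25.600=16.005; a1+…+a4=13.952 < 16.005 ≤ a1+…+a5=25.600 → R5 fires; E=7 Q=7 M=10 G=9
Draw 4: a1=0.510, a2=1.988, a3=2.303, a4=9.450, a5=8.918, a0=23.169; τ=−ln(0.6221)/23.169=0.020 → t=0.069; u2·a0=0.3444·23.169=7.979; a1+…+a3=4.801 < 7.979 ≤ a1+…+a4=14.251 → R4 fires; E=6 Q=8 M=9 G=9
Draw 5: a1=0.459, a2=2.272, a3=1.974, a4=7.290, a5=8.736, a0=20.731; τ=−ln(0.3003)/20.731=0.058 → t=0.127; u2·a0=0.7040·20.731=14.595; a1+…+a4=11.995 < 14.595 ≤ a1+…+a5=20.731 → R5 fires; E=5 Q=7 M=11 G=11
Draw 6: a1=0.561, a2=1.988, a3=1.645, a4=7.425, a5=6.370, a0=17.989; τ=−ln(0.0037)/17.989=0.311 → t=0.438; u2·a0=0.7518·17.989=13.524; a1+…+a4=11.619 < 13.524 ≤ a1+…+a5=17.989 → R5 fires; E=4 Q=6 M=13 G=13
Draw 7: a1=0.663, a2=1.704, a3=1.316, a4=7.020, a5=4.368, a0=15.071; τ=−ln(0.4119)/15.071=0.059 → t=0.497; u2·a0=0.6138·15.071=9.251; a1+…+a3=3.683 < 9.251 ≤ a1+…+a4=10.703 → R4 fires; E=3 Q=7 M=12 G=13
Draw 8: a1=0.612, a2=1.988, a3=0.987, a4=4.860, a5=3.822, a0=12.269; τ=−ln(0.7296)/12.269=0.026 → t=0.523; u2·a0=0.6973·12.269=8.555; a1+…+a4=8.447 < 8.555 ≤ a1+…+a5=12.269 → R5 fires; E=2 Q=6 M=14 G=15
Draw 9: a1=0.714, a2=1.704, a3=0.658, a4=3.780, a5=2.184, a0=9.040; τ=−ln(0.4884)/9.040=0.079 → t=0.602 > T=0.55: stop.
Read off G at T=0.55: 15

G at T = 15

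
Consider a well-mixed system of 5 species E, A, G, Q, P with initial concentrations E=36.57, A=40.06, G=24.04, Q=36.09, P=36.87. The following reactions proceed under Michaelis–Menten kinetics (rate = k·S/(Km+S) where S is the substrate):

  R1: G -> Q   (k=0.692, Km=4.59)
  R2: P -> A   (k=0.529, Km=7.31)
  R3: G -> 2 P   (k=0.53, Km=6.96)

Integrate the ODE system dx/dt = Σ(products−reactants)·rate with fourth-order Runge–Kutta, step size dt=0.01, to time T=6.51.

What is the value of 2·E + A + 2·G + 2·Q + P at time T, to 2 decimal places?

Check how each reaction changes W = 2·E + A + 2·G + 2·Q + P (weight of products minus weight of reactants):
R1: G -> Q: (2·1) − (2·1) = 2 − 2 = 0
R2: P -> A: (1·1) − (1·1) = 1 − 1 = 0
R3: G -> 2 P: (1·2) − (2·1) = 2 − 2 = 0
Every reaction leaves W unchanged, so W is conserved and no simulation is needed: W(T) = W(0) = 2·36.57 + 40.06 + 2·24.04 + 2·36.09 + 36.87 = 270.33

Value at T = 270.33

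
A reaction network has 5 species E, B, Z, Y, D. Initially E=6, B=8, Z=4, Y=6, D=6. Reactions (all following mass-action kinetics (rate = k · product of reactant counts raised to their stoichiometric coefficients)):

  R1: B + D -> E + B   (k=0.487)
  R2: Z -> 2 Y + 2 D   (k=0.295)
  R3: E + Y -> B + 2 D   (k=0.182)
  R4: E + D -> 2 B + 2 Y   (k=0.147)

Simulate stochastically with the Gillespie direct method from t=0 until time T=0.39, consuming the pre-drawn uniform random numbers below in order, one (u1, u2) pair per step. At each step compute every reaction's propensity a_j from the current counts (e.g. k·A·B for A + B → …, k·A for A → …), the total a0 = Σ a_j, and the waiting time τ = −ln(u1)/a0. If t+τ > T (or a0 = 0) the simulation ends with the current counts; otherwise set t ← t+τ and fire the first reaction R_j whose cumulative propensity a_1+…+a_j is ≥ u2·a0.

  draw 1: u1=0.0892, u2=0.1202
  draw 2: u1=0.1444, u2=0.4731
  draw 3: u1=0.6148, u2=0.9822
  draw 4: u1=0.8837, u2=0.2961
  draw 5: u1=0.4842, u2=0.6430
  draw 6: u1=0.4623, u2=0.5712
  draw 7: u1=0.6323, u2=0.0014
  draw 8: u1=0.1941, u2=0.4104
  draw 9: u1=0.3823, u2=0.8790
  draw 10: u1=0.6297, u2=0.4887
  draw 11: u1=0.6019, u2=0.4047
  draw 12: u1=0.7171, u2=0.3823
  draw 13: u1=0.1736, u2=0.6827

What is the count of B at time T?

t=0.000: E=6 B=8 Z=4 Y=6 D=6
Draw 1: a1=23.376, a2=1.180, a3=6.552, a4=5.292, a0=36.400; τ=−ln(0.0892)/36.400=0.066 → t=0.066; u2·a0=0.1202·36.400=4.375 ≤ a1=23.376 → R1 fires; E=7 B=8 Z=4 Y=6 D=5
Draw 2: a1=19.480, a2=1.180, a3=7.644, a4=5.145, a0=33.449; τ=−ln(0.1444)/33.449=0.058 → t=0.124; u2·a0=0.4731·33.449=15.825 ≤ a1=19.480 → R1 fires; E=8 B=8 Z=4 Y=6 D=4
Draw 3: a1=15.584, a2=1.180, a3=8.736, a4=4.704, a0=30.204; τ=−ln(0.6148)/30.204=0.016 → t=0.140; u2·a0=0.9822·30.204=29.666; a1+…+a3=25.500 < 29.666 ≤ a1+…+a4=30.204 → R4 fires; E=7 B=10 Z=4 Y=8 D=3
Draw 4: a1=14.610, a2=1.180, a3=10.192, a4=3.087, a0=29.069; τ=−ln(0.8837)/29.069=0.004 → t=0.145; u2·a0=0.2961·29.069=8.607 ≤ a1=14.610 → R1 fires; E=8 B=10 Z=4 Y=8 D=2
Draw 5: a1=9.740, a2=1.180, a3=11.648, a4=2.352, a0=24.920; τ=−ln(0.4842)/24.920=0.029 → t=0.174; u2·a0=0.6430·24.920=16.024; a1+a2=10.920 < 16.024 ≤ a1+…+a3=22.568 → R3 fires; E=7 B=11 Z=4 Y=7 D=4
Draw 6: a1=21.428, a2=1.180, a3=8.918, a4=4.116, a0=35.642; τ=−ln(0.4623)/35.642=0.022 → t=0.195; u2·a0=0.5712·35.642=20.359 ≤ a1=21.428 → R1 fires; E=8 B=11 Z=4 Y=7 D=3
Draw 7: a1=16.071, a2=1.180, a3=10.192, a4=3.528, a0=30.971; τ=−ln(0.6323)/30.971=0.015 → t=0.210; u2·a0=0.0014·30.971=0.043 ≤ a1=16.071 → R1 fires; E=9 B=11 Z=4 Y=7 D=2
Draw 8: a1=10.714, a2=1.180, a3=11.466, a4=2.646, a0=26.006; τ=−ln(0.1941)/26.006=0.063 → t=0.273; u2·a0=0.4104·26.006=10.673 ≤ a1=10.714 → R1 fires; E=10 B=11 Z=4 Y=7 D=1
Draw 9: a1=5.357, a2=1.180, a3=12.740, a4=1.470, a0=20.747; τ=−ln(0.3823)/20.747=0.046 → t=0.320; u2·a0=0.8790·20.747=18.237; a1+a2=6.537 < 18.237 ≤ a1+…+a3=19.277 → R3 fires; E=9 B=12 Z=4 Y=6 D=3
Draw 10: a1=17.532, a2=1.180, a3=9.828, a4=3.969, a0=32.509; τ=−ln(0.6297)/32.509=0.014 → t=0.334; u2·a0=0.4887·32.509=15.887 ≤ a1=17.532 → R1 fires; E=10 B=12 Z=4 Y=6 D=2
Draw 11: a1=11.688, a2=1.180, a3=10.920, a4=2.940, a0=26.728; τ=−ln(0.6019)/26.728=0.019 → t=0.353; u2·a0=0.4047·26.728=10.817 ≤ a1=11.688 → R1 fires; E=11 B=12 Z=4 Y=6 D=1
Draw 12: a1=5.844, a2=1.180, a3=12.012, a4=1.617, a0=20.653; τ=−ln(0.7171)/20.653=0.016 → t=0.369; u2·a0=0.3823·20.653=7.896; a1+a2=7.024 < 7.896 ≤ a1+…+a3=19.036 → R3 fires; E=10 B=13 Z=4 Y=5 D=3
Draw 13: a1=18.993, a2=1.180, a3=9.100, a4=4.410, a0=33.683; τ=−ln(0.1736)/33.683=0.052 → t=0.421 > T=0.39: stop.
Read off B at T=0.39: 13

B at T = 13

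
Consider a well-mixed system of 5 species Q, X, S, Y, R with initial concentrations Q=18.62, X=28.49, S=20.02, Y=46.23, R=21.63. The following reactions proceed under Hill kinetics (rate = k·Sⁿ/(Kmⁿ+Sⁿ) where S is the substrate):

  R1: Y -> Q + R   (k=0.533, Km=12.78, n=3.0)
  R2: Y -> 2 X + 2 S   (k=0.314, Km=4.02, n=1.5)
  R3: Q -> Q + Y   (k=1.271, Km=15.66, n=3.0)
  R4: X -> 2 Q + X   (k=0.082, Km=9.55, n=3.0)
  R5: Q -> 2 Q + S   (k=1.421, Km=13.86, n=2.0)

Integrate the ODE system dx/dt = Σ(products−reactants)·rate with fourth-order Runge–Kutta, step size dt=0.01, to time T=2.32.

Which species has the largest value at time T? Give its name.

RK4 with dt=0.01: 232 steps to T=2.32. Trajectory (selected grid times):
t=0.00: Q=18.62 X=28.49 S=20.02 Y=46.23 R=21.63
t=0.26: Q=19.04 X=28.65 S=20.42 Y=46.22 R=21.77
t=0.52: Q=19.46 X=28.81 S=20.82 Y=46.22 R=21.90
t=0.77: Q=19.86 X=28.96 S=21.21 Y=46.23 R=22.03
t=1.03: Q=20.29 X=29.12 S=21.62 Y=46.24 R=22.17
t=1.29: Q=20.72 X=29.28 S=22.03 Y=46.25 R=22.30
t=1.55: Q=21.16 X=29.44 S=22.45 Y=46.27 R=22.44
t=1.80: Q=21.58 X=29.59 S=22.85 Y=46.29 R=22.57
t=2.06: Q=22.02 X=29.75 S=23.28 Y=46.31 R=22.71
t=2.32: Q=22.46 X=29.91 S=23.70 Y=46.34 R=22.84
At T=2.32: Q=22.46 X=29.91 S=23.70 Y=46.34 R=22.84; the largest is Y.

Dominant species at T: Y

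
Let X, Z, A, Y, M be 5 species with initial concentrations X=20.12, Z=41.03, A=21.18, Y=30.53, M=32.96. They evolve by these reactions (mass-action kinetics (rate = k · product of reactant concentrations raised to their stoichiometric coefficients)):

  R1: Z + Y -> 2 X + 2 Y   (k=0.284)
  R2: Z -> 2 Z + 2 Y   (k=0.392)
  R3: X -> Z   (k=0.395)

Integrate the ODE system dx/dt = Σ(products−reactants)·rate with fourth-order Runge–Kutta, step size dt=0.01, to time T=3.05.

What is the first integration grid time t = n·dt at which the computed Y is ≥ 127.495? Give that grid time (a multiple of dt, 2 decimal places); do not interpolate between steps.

Threshold first reached at t = 1.11

RK4 with dt=0.01: 305 steps to T=3.05. Trajectory (selected grid times):
t=0.00: X=20.12 Z=41.03 A=21.18 Y=30.53 M=32.96
t=0.34: X=112.99 Z=1.93 A=21.18 Y=85.65 M=32.96
t=0.68: X=130.05 Z=1.79 A=21.18 Y=102.82 M=32.96
t=1.02: X=149.39 Z=1.72 A=21.18 Y=122.32 M=32.96
t=1.10: X=154.33 Z=1.71 A=21.18 Y=127.30 M=32.96
t=1.11: X=154.95 Z=1.71 A=21.18 Y=127.93 M=32.96
t=1.36: X=171.47 Z=1.67 A=21.18 Y=144.57 M=32.96
t=1.69: X=195.89 Z=1.63 A=21.18 Y=169.16 M=32.96
t=2.03: X=224.58 Z=1.59 A=21.18 Y=198.03 M=32.96
t=2.37: X=257.37 Z=1.56 A=21.18 Y=231.00 M=32.96
t=2.71: X=294.86 Z=1.54 A=21.18 Y=268.67 M=32.96
t=3.05: X=337.72 Z=1.51 A=21.18 Y=311.71 M=32.96
Y(1.10)=127.297 < 127.495 but Y(1.11)=127.929 ≥ 127.495, so the first grid time is t=1.11.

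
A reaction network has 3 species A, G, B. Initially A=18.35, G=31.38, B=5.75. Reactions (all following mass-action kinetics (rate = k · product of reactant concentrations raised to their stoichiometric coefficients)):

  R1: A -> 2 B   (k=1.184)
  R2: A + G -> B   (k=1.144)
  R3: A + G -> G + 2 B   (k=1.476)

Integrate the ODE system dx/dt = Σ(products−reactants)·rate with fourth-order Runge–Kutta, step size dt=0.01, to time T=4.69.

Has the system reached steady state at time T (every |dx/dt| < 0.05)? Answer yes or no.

Steady state at T: yes

RK4 with dt=0.01: 469 steps to T=4.69. Trajectory (selected grid times):
t=0.00: A=18.35 G=31.38 B=5.75
t=0.52: A=0.00 G=23.50 B=34.57
t=1.04: A=0.00 G=23.50 B=34.57
t=1.56: A=0.00 G=23.50 B=34.57
t=2.08: A=0.00 G=23.50 B=34.57
t=2.61: A=0.00 G=23.50 B=34.57
t=3.13: A=0.00 G=23.50 B=34.57
t=3.65: A=0.00 G=23.50 B=34.57
t=4.17: A=0.00 G=23.50 B=34.57
t=4.69: A=0.00 G=23.50 B=34.57
Rates at T: R1=0.0000, R2=0.0000, R3=0.0000
dx/dt at T (Σ net stoichiometry × rate): A=-0.0000, G=-0.0000, B=+0.0000
Largest |dx/dt| is |+0.0000| (B) < 0.05 → steady.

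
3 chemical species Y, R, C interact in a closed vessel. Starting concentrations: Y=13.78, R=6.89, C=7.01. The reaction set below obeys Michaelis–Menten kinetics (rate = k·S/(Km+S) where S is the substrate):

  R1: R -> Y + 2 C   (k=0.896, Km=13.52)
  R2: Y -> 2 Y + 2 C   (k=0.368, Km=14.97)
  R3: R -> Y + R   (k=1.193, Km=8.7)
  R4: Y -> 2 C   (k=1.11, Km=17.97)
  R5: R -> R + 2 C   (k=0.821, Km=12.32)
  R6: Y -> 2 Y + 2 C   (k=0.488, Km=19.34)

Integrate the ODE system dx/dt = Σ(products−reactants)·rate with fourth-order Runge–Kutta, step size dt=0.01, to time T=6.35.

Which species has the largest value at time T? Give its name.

Dominant species at T: C

RK4 with dt=0.01: 635 steps to T=6.35. Trajectory (selected grid times):
t=0.00: Y=13.78 R=6.89 C=7.01
t=0.71: Y=14.29 R=6.68 C=9.08
t=1.41: Y=14.78 R=6.47 C=11.14
t=2.12: Y=15.27 R=6.27 C=13.22
t=2.82: Y=15.73 R=6.07 C=15.29
t=3.53: Y=16.19 R=5.88 C=17.38
t=4.23: Y=16.63 R=5.69 C=19.45
t=4.94: Y=17.07 R=5.50 C=21.55
t=5.64: Y=17.49 R=5.32 C=23.62
t=6.35: Y=17.90 R=5.15 C=25.72
At T=6.35: Y=17.90 R=5.15 C=25.72; the largest is C.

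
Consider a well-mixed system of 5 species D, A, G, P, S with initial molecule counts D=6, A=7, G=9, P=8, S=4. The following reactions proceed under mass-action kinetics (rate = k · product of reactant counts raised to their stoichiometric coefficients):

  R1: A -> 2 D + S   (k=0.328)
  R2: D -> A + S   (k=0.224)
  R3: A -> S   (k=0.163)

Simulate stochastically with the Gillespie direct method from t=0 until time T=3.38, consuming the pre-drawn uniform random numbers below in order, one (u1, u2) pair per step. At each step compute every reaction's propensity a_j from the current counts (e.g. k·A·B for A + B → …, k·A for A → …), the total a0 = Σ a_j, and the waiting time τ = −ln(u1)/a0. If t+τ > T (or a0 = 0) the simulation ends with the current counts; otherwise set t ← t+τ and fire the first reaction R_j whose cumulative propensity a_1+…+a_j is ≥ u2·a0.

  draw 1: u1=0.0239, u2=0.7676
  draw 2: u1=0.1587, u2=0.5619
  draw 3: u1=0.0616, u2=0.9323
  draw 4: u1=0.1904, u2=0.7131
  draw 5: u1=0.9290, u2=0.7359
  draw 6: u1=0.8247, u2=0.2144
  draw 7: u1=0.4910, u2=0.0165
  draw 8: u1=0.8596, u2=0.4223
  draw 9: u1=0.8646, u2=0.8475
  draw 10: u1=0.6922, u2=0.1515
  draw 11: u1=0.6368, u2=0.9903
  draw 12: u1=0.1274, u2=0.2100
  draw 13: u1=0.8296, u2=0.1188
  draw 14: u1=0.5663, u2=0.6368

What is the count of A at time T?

t=0.000: D=6 A=7 G=9 P=8 S=4
Draw 1: a1=2.296, a2=1.344, a3=1.141, a0=4.781; τ=−ln(0.0239)/4.781=0.781 → t=0.781; u2·a0=0.7676·4.781=3.670; a1+a2=3.640 < 3.670 ≤ a1+…+a3=4.781 → R3 fires; D=6 A=6 G=9 P=8 S=5
Draw 2: a1=1.968, a2=1.344, a3=0.978, a0=4.290; τ=−ln(0.1587)/4.290=0.429 → t=1.210; u2·a0=0.5619·4.290=2.411; a1=1.968 < 2.411 ≤ a1+a2=3.312 → R2 fires; D=5 A=7 G=9 P=8 S=6
Draw 3: a1=2.296, a2=1.120, a3=1.141, a0=4.557; τ=−ln(0.0616)/4.557=0.612 → t=1.822; u2·a0=0.9323·4.557=4.248; a1+a2=3.416 < 4.248 ≤ a1+…+a3=4.557 → R3 fires; D=5 A=6 G=9 P=8 S=7
Draw 4: a1=1.968, a2=1.120, a3=0.978, a0=4.066; τ=−ln(0.1904)/4.066=0.408 → t=2.230; u2·a0=0.7131·4.066=2.899; a1=1.968 < 2.899 ≤ a1+a2=3.088 → R2 fires; D=4 A=7 G=9 P=8 S=8
Draw 5: a1=2.296, a2=0.896, a3=1.141, a0=4.333; τ=−ln(0.9290)/4.333=0.017 → t=2.247; u2·a0=0.7359·4.333=3.189; a1=2.296 < 3.189 ≤ a1+a2=3.192 → R2 fires; D=3 A=8 G=9 P=8 S=9
Draw 6: a1=2.624, a2=0.672, a3=1.304, a0=4.600; τ=−ln(0.8247)/4.600=0.042 → t=2.288; u2·a0=0.2144·4.600=0.986 ≤ a1=2.624 → R1 fires; D=5 A=7 G=9 P=8 S=10
Draw 7: a1=2.296, a2=1.120, a3=1.141, a0=4.557; τ=−ln(0.4910)/4.557=0.156 → t=2.445; u2·a0=0.0165·4.557=0.075 ≤ a1=2.296 → R1 fires; D=7 A=6 G=9 P=8 S=11
Draw 8: a1=1.968, a2=1.568, a3=0.978, a0=4.514; τ=−ln(0.8596)/4.514=0.034 → t=2.478; u2·a0=0.4223·4.514=1.906 ≤ a1=1.968 → R1 fires; D=9 A=5 G=9 P=8 S=12
Draw 9: a1=1.640, a2=2.016, a3=0.815, a0=4.471; τ=−ln(0.8646)/4.471=0.033 → t=2.511; u2·a0=0.8475·4.471=3.789; a1+a2=3.656 < 3.789 ≤ a1+…+a3=4.471 → R3 fires; D=9 A=4 G=9 P=8 S=13
Draw 10: a1=1.312, a2=2.016, a3=0.652, a0=3.980; τ=−ln(0.6922)/3.980=0.092 → t=2.603; u2·a0=0.1515·3.980=0.603 ≤ a1=1.312 → R1 fires; D=11 A=3 G=9 P=8 S=14
Draw 11: a1=0.984, a2=2.464, a3=0.489, a0=3.937; τ=−ln(0.6368)/3.937=0.115 → t=2.718; u2·a0=0.9903·3.937=3.899; a1+a2=3.448 < 3.899 ≤ a1+…+a3=3.937 → R3 fires; D=11 A=2 G=9 P=8 S=15
Draw 12: a1=0.656, a2=2.464, a3=0.326, a0=3.446; τ=−ln(0.1274)/3.446=0.598 → t=3.316; u2·a0=0.2100·3.446=0.724; a1=0.656 < 0.724 ≤ a1+a2=3.120 → R2 fires; D=10 A=3 G=9 P=8 S=16
Draw 13: a1=0.984, a2=2.240, a3=0.489, a0=3.713; τ=−ln(0.8296)/3.713=0.050 → t=3.366; u2·a0=0.1188·3.713=0.441 ≤ a1=0.984 → R1 fires; D=12 A=2 G=9 P=8 S=17
Draw 14: a1=0.656, a2=2.688, a3=0.326, a0=3.670; τ=−ln(0.5663)/3.670=0.155 → t=3.521 > T=3.38: stop.
Read off A at T=3.38: 2

A at T = 2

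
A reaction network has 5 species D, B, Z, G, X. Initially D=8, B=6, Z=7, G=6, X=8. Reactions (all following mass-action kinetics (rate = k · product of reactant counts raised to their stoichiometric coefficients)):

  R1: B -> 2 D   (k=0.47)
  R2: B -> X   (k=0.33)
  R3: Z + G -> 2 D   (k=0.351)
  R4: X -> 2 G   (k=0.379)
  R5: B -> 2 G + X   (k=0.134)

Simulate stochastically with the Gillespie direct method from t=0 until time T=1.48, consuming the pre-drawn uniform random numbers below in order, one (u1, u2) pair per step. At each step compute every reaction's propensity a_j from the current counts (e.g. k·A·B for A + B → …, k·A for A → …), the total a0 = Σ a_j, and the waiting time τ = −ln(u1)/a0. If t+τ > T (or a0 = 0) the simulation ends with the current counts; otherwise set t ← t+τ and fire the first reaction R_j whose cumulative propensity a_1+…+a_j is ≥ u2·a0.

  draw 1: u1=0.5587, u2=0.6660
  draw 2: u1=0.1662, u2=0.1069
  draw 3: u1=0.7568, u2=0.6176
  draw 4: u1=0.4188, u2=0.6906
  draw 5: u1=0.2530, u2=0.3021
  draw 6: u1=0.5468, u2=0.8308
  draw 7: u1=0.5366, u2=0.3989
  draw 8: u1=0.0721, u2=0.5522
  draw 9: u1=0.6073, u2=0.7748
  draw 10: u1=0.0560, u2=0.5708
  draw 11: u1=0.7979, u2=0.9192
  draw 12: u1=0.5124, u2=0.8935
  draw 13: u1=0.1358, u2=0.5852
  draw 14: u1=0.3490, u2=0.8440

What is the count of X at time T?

t=0.000: D=8 B=6 Z=7 G=6 X=8
Draw 1: a1=2.820, a2=1.980, a3=14.742, a4=3.032, a5=0.804, a0=23.378; τ=−ln(0.5587)/23.378=0.025 → t=0.025; u2·a0=0.6660·23.378=15.570; a1+a2=4.800 < 15.570 ≤ a1+…+a3=19.542 → R3 fires; D=10 B=6 Z=6 G=5 X=8
Draw 2: a1=2.820, a2=1.980, a3=10.530, a4=3.032, a5=0.804, a0=19.166; τ=−ln(0.1662)/19.166=0.094 → t=0.119; u2·a0=0.1069·19.166=2.049 ≤ a1=2.820 → R1 fires; D=12 B=5 Z=6 G=5 X=8
Draw 3: a1=2.350, a2=1.650, a3=10.530, a4=3.032, a5=0.670, a0=18.232; τ=−ln(0.7568)/18.232=0.015 → t=0.134; u2·a0=0.6176·18.232=11.260; a1+a2=4.000 < 11.260 ≤ a1+…+a3=14.530 → R3 fires; D=14 B=5 Z=5 G=4 X=8
Draw 4: a1=2.350, a2=1.650, a3=7.020, a4=3.032, a5=0.670, a0=14.722; τ=−ln(0.4188)/14.722=0.059 → t=0.193; u2·a0=0.6906·14.722=10.167; a1+a2=4.000 < 10.167 ≤ a1+…+a3=11.020 → R3 fires; D=16 B=5 Z=4 G=3 X=8
Draw 5: a1=2.350, a2=1.650, a3=4.212, a4=3.032, a5=0.670, a0=11.914; τ=−ln(0.2530)/11.914=0.115 → t=0.308; u2·a0=0.3021·11.914=3.599; a1=2.350 < 3.599 ≤ a1+a2=4.000 → R2 fires; D=16 B=4 Z=4 G=3 X=9
Draw 6: a1=1.880, a2=1.320, a3=4.212, a4=3.411, a5=0.536, a0=11.359; τ=−ln(0.5468)/11.359=0.053 → t=0.361; u2·a0=0.8308·11.359=9.437; a1+…+a3=7.412 < 9.437 ≤ a1+…+a4=10.823 → R4 fires; D=16 B=4 Z=4 G=5 X=8
Draw 7: a1=1.880, a2=1.320, a3=7.020, a4=3.032, a5=0.536, a0=13.788; τ=−ln(0.5366)/13.788=0.045 → t=0.407; u2·a0=0.3989·13.788=5.500; a1+a2=3.200 < 5.500 ≤ a1+…+a3=10.220 → R3 fires; D=18 B=4 Z=3 G=4 X=8
Draw 8: a1=1.880, a2=1.320, a3=4.212, a4=3.032, a5=0.536, a0=10.980; τ=−ln(0.0721)/10.980=0.239 → t=0.646; u2·a0=0.5522·10.980=6.063; a1+a2=3.200 < 6.063 ≤ a1+…+a3=7.412 → R3 fires; D=20 B=4 Z=2 G=3 X=8
Draw 9: a1=1.880, a2=1.320, a3=2.106, a4=3.032, a5=0.536, a0=8.874; τ=−ln(0.6073)/8.874=0.056 → t=0.702; u2·a0=0.7748·8.874=6.876; a1+…+a3=5.306 < 6.876 ≤ a1+…+a4=8.338 → R4 fires; D=20 B=4 Z=2 G=5 X=7
Draw 10: a1=1.880, a2=1.320, a3=3.510, a4=2.653, a5=0.536, a0=9.899; τ=−ln(0.0560)/9.899=0.291 → t=0.993; u2·a0=0.5708·9.899=5.650; a1+a2=3.200 < 5.650 ≤ a1+…+a3=6.710 → R3 fires; D=22 B=4 Z=1 G=4 X=7
Draw 11: a1=1.880, a2=1.320, a3=1.404, a4=2.653, a5=0.536, a0=7.793; τ=−ln(0.7979)/7.793=0.029 → t=1.022; u2·a0=0.9192·7.793=7.163; a1+…+a3=4.604 < 7.163 ≤ a1+…+a4=7.257 → R4 fires; D=22 B=4 Z=1 G=6 X=6
Draw 12: a1=1.880, a2=1.320, a3=2.106, a4=2.274, a5=0.536, a0=8.116; τ=−ln(0.5124)/8.116=0.082 → t=1.105; u2·a0=0.8935·8.116=7.252; a1+…+a3=5.306 < 7.252 ≤ a1+…+a4=7.580 → R4 fires; D=22 B=4 Z=1 G=8 X=5
Draw 13: a1=1.880, a2=1.320, a3=2.808, a4=1.895, a5=0.536, a0=8.439; τ=−ln(0.1358)/8.439=0.237 → t=1.341; u2·a0=0.5852·8.439=4.939; a1+a2=3.200 < 4.939 ≤ a1+…+a3=6.008 → R3 fires; D=24 B=4 Z=0 G=7 X=5
Draw 14: a1=1.880, a2=1.320, a3=0.000, a4=1.895, a5=0.536, a0=5.631; τ=−ln(0.3490)/5.631=0.187 → t=1.528 > T=1.48: stop.
Read off X at T=1.48: 5

X at T = 5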